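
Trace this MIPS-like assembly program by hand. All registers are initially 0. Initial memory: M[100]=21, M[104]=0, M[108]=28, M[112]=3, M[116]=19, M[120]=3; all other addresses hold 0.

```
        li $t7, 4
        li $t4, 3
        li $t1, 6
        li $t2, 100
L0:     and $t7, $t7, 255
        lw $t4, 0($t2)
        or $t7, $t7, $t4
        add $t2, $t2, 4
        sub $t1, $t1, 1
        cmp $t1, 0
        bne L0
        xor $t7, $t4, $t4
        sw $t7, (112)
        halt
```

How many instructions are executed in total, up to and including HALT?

$t7=4
$t4=3
$t1=6
$t2=100
$t7=4&255=4
$t4=M[100]=21
$t7=4|21=21
$t2=100+4=104
$t1=6-1=5
cmp $t1, 0  (cmp 5,0)
bne L0: taken
$t7=21&255=21
$t4=M[104]=0
$t7=21|0=21
$t2=104+4=108
$t1=5-1=4
cmp $t1, 0  (cmp 4,0)
bne L0: taken
$t7=21&255=21
$t4=M[108]=28
$t7=21|28=29
$t2=108+4=112
$t1=4-1=3
cmp $t1, 0  (cmp 3,0)
bne L0: taken
$t7=29&255=29
$t4=M[112]=3
$t7=29|3=31
$t2=112+4=116
$t1=3-1=2
cmp $t1, 0  (cmp 2,0)
bne L0: taken
$t7=31&255=31
$t4=M[116]=19
$t7=31|19=31
$t2=116+4=120
$t1=2-1=1
cmp $t1, 0  (cmp 1,0)
bne L0: taken
$t7=31&255=31
$t4=M[120]=3
$t7=31|3=31
$t2=120+4=124
$t1=1-1=0
cmp $t1, 0  (cmp 0,0)
bne L0: not taken
$t7=3^3=0
sw $t7, (112) → M[112]=0
halt.
Total executed instructions: 49.

49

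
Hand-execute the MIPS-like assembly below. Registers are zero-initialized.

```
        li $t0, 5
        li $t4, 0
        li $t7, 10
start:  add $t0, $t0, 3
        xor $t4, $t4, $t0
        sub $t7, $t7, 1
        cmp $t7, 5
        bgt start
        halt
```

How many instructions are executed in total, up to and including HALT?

after li $t0, 5: $t0=5
after li $t4, 0: $t4=0
after li $t7, 10: $t7=10
after add $t0, $t0, 3: $t0=5+3=8
after xor $t4, $t4, $t0: $t4=0^8=8
after sub $t7, $t7, 1: $t7=10-1=9
cmp $t7, 5  (cmp 9,5)
bgt start: taken
after add $t0, $t0, 3: $t0=8+3=11
after xor $t4, $t4, $t0: $t4=8^11=3
after sub $t7, $t7, 1: $t7=9-1=8
cmp $t7, 5  (cmp 8,5)
bgt start: taken
after add $t0, $t0, 3: $t0=11+3=14
after xor $t4, $t4, $t0: $t4=3^14=13
after sub $t7, $t7, 1: $t7=8-1=7
cmp $t7, 5  (cmp 7,5)
bgt start: taken
after add $t0, $t0, 3: $t0=14+3=17
after xor $t4, $t4, $t0: $t4=13^17=28
after sub $t7, $t7, 1: $t7=7-1=6
cmp $t7, 5  (cmp 6,5)
bgt start: taken
after add $t0, $t0, 3: $t0=17+3=20
after xor $t4, $t4, $t0: $t4=28^20=8
after sub $t7, $t7, 1: $t7=6-1=5
cmp $t7, 5  (cmp 5,5)
bgt start: not taken
halt.
Total executed instructions: 29.

29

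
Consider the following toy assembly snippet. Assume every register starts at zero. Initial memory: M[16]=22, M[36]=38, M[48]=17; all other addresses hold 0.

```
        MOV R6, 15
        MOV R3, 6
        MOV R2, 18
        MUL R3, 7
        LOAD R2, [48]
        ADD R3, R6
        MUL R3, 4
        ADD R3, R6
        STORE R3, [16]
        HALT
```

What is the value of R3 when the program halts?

243

MOV R6, 15 → R6=15
MOV R3, 6 → R3=6
MOV R2, 18 → R2=18
MUL R3, 7 → R3=6*7=42
LOAD R2, [48] → R2=M[48]=17
ADD R3, R6 → R3=42+15=57
MUL R3, 4 → R3=57*4=228
ADD R3, R6 → R3=228+15=243
STORE R3, [16] → M[16]=243
halt.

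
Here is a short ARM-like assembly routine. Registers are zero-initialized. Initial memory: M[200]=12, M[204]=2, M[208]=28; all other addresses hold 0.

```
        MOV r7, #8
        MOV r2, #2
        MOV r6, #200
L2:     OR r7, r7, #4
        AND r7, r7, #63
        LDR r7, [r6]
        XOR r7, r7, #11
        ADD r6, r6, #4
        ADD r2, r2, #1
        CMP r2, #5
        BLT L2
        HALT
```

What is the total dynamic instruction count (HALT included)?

after MOV r7, #8: r7=8
after MOV r2, #2: r2=2
after MOV r6, #200: r6=200
after OR r7, r7, #4: r7=8|4=12
after AND r7, r7, #63: r7=12&63=12
after LDR r7, [r6]: r7=M[200]=12
after XOR r7, r7, #11: r7=12^11=7
after ADD r6, r6, #4: r6=200+4=204
after ADD r2, r2, #1: r2=2+1=3
CMP r2, #5  (cmp 3,5)
BLT L2: taken
after OR r7, r7, #4: r7=7|4=7
after AND r7, r7, #63: r7=7&63=7
after LDR r7, [r6]: r7=M[204]=2
after XOR r7, r7, #11: r7=2^11=9
after ADD r6, r6, #4: r6=204+4=208
after ADD r2, r2, #1: r2=3+1=4
CMP r2, #5  (cmp 4,5)
BLT L2: taken
after OR r7, r7, #4: r7=9|4=13
after AND r7, r7, #63: r7=13&63=13
after LDR r7, [r6]: r7=M[208]=28
after XOR r7, r7, #11: r7=28^11=23
after ADD r6, r6, #4: r6=208+4=212
after ADD r2, r2, #1: r2=4+1=5
CMP r2, #5  (cmp 5,5)
BLT L2: not taken
halt.
Total executed instructions: 28.

28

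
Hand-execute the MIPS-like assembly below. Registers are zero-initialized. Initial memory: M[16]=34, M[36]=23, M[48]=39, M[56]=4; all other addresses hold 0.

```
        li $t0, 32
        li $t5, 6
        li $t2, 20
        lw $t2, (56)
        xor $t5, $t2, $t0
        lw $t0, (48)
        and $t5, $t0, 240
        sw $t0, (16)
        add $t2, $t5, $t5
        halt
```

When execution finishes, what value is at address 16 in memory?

39

$t0=32
$t5=6
$t2=20
$t2=M[56]=4
$t5=4^32=36
$t0=M[48]=39
$t5=39&240=32
sw $t0, (16) → M[16]=39
$t2=32+32=64
halt.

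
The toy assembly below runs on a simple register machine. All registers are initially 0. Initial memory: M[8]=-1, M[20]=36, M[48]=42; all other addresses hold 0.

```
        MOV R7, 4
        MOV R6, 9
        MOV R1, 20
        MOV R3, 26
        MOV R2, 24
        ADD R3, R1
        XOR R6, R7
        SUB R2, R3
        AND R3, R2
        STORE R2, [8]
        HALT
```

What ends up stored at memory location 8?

after MOV R7, 4: R7=4
after MOV R6, 9: R6=9
after MOV R1, 20: R1=20
after MOV R3, 26: R3=26
after MOV R2, 24: R2=24
after ADD R3, R1: R3=26+20=46
after XOR R6, R7: R6=9^4=13
after SUB R2, R3: R2=24-46=-22
after AND R3, R2: R3=46&(-22)=42
STORE R2, [8] → M[8]=-22
halt.

-22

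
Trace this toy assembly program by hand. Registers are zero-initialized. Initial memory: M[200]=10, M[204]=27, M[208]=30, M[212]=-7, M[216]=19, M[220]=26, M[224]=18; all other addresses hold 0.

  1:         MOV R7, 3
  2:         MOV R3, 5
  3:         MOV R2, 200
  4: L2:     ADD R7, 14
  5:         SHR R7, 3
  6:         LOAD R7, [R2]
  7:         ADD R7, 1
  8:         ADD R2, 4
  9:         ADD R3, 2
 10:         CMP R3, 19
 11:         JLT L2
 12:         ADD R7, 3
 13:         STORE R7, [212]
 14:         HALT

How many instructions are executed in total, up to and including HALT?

62

R7=3
R3=5
R2=200
R7=3+14=17
R7=17>>3=2
R7=M[200]=10
R7=10+1=11
R2=200+4=204
R3=5+2=7
CMP R3, 19  (cmp 7,19)
JLT L2: taken
R7=11+14=25
R7=25>>3=3
R7=M[204]=27
R7=27+1=28
R2=204+4=208
R3=7+2=9
CMP R3, 19  (cmp 9,19)
JLT L2: taken
R7=28+14=42
R7=42>>3=5
R7=M[208]=30
R7=30+1=31
R2=208+4=212
R3=9+2=11
CMP R3, 19  (cmp 11,19)
JLT L2: taken
R7=31+14=45
R7=45>>3=5
R7=M[212]=-7
R7=(-7)+1=-6
R2=212+4=216
R3=11+2=13
CMP R3, 19  (cmp 13,19)
JLT L2: taken
R7=(-6)+14=8
R7=8>>3=1
R7=M[216]=19
R7=19+1=20
R2=216+4=220
R3=13+2=15
CMP R3, 19  (cmp 15,19)
JLT L2: taken
R7=20+14=34
R7=34>>3=4
R7=M[220]=26
R7=26+1=27
R2=220+4=224
R3=15+2=17
CMP R3, 19  (cmp 17,19)
JLT L2: taken
R7=27+14=41
R7=41>>3=5
R7=M[224]=18
R7=18+1=19
R2=224+4=228
R3=17+2=19
CMP R3, 19  (cmp 19,19)
JLT L2: not taken
R7=19+3=22
STORE R7, [212] → M[212]=22
halt.
Total executed instructions: 62.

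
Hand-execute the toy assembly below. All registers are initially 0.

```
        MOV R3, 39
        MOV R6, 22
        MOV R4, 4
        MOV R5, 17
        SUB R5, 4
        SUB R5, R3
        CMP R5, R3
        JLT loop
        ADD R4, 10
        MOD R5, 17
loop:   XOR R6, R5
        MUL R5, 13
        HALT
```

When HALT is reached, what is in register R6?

R3=39
R6=22
R4=4
R5=17
R5=17-4=13
R5=13-39=-26
CMP R5, R3  (cmp -26,39)
JLT loop: taken
R6=22^(-26)=-16
R5=(-26)*13=-338
halt.

-16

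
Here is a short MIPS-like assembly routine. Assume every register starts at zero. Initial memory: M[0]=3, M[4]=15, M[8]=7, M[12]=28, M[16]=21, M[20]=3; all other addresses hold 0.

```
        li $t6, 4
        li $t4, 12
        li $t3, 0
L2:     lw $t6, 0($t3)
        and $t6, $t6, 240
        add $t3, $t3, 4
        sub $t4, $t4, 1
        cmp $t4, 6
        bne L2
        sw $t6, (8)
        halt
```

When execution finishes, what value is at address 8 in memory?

after li $t6, 4: $t6=4
after li $t4, 12: $t4=12
after li $t3, 0: $t3=0
after lw $t6, 0($t3): $t6=M[0]=3
after and $t6, $t6, 240: $t6=3&240=0
after add $t3, $t3, 4: $t3=0+4=4
after sub $t4, $t4, 1: $t4=12-1=11
cmp $t4, 6  (cmp 11,6)
bne L2: taken
after lw $t6, 0($t3): $t6=M[4]=15
after and $t6, $t6, 240: $t6=15&240=0
after add $t3, $t3, 4: $t3=4+4=8
after sub $t4, $t4, 1: $t4=11-1=10
cmp $t4, 6  (cmp 10,6)
bne L2: taken
after lw $t6, 0($t3): $t6=M[8]=7
after and $t6, $t6, 240: $t6=7&240=0
after add $t3, $t3, 4: $t3=8+4=12
after sub $t4, $t4, 1: $t4=10-1=9
cmp $t4, 6  (cmp 9,6)
bne L2: taken
after lw $t6, 0($t3): $t6=M[12]=28
after and $t6, $t6, 240: $t6=28&240=16
after add $t3, $t3, 4: $t3=12+4=16
after sub $t4, $t4, 1: $t4=9-1=8
cmp $t4, 6  (cmp 8,6)
bne L2: taken
after lw $t6, 0($t3): $t6=M[16]=21
after and $t6, $t6, 240: $t6=21&240=16
after add $t3, $t3, 4: $t3=16+4=20
after sub $t4, $t4, 1: $t4=8-1=7
cmp $t4, 6  (cmp 7,6)
bne L2: taken
after lw $t6, 0($t3): $t6=M[20]=3
after and $t6, $t6, 240: $t6=3&240=0
after add $t3, $t3, 4: $t3=20+4=24
after sub $t4, $t4, 1: $t4=7-1=6
cmp $t4, 6  (cmp 6,6)
bne L2: not taken
sw $t6, (8) → M[8]=0
halt.

0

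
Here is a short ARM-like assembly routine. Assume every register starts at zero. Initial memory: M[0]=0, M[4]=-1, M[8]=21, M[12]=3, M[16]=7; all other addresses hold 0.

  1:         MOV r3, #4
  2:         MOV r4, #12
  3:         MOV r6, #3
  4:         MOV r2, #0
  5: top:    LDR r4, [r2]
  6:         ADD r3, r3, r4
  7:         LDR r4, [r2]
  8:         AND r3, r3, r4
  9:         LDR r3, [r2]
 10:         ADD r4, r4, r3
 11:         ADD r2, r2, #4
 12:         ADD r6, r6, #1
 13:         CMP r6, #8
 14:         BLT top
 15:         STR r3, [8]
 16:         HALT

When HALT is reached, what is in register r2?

r3=4
r4=12
r6=3
r2=0
r4=M[0]=0
r3=4+0=4
r4=M[0]=0
r3=4&0=0
r3=M[0]=0
r4=0+0=0
r2=0+4=4
r6=3+1=4
CMP r6, #8  (cmp 4,8)
BLT top: taken
r4=M[4]=-1
r3=0+(-1)=-1
r4=M[4]=-1
r3=(-1)&(-1)=-1
r3=M[4]=-1
r4=(-1)+(-1)=-2
r2=4+4=8
r6=4+1=5
CMP r6, #8  (cmp 5,8)
BLT top: taken
r4=M[8]=21
r3=(-1)+21=20
r4=M[8]=21
r3=20&21=20
r3=M[8]=21
r4=21+21=42
r2=8+4=12
r6=5+1=6
CMP r6, #8  (cmp 6,8)
BLT top: taken
r4=M[12]=3
r3=21+3=24
r4=M[12]=3
r3=24&3=0
r3=M[12]=3
r4=3+3=6
r2=12+4=16
r6=6+1=7
CMP r6, #8  (cmp 7,8)
BLT top: taken
r4=M[16]=7
r3=3+7=10
r4=M[16]=7
r3=10&7=2
r3=M[16]=7
r4=7+7=14
r2=16+4=20
r6=7+1=8
CMP r6, #8  (cmp 8,8)
BLT top: not taken
STR r3, [8] → M[8]=7
halt.

20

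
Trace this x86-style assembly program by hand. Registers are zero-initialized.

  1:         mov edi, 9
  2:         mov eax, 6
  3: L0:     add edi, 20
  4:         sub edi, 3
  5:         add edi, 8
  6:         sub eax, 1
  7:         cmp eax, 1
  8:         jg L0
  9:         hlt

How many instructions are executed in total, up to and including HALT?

33

edi=9
eax=6
edi=9+20=29
edi=29-3=26
edi=26+8=34
eax=6-1=5
cmp eax, 1  (cmp 5,1)
jg L0: taken
edi=34+20=54
edi=54-3=51
edi=51+8=59
eax=5-1=4
cmp eax, 1  (cmp 4,1)
jg L0: taken
edi=59+20=79
edi=79-3=76
edi=76+8=84
eax=4-1=3
cmp eax, 1  (cmp 3,1)
jg L0: taken
edi=84+20=104
edi=104-3=101
edi=101+8=109
eax=3-1=2
cmp eax, 1  (cmp 2,1)
jg L0: taken
edi=109+20=129
edi=129-3=126
edi=126+8=134
eax=2-1=1
cmp eax, 1  (cmp 1,1)
jg L0: not taken
halt.
Total executed instructions: 33.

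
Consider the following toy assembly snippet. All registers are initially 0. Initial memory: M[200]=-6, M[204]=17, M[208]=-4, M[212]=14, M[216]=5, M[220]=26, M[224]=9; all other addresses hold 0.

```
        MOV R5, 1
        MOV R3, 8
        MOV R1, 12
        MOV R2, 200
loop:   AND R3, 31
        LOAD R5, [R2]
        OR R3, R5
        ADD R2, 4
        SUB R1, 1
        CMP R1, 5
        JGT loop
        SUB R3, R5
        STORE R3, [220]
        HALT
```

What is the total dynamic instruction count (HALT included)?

MOV R5, 1 → R5=1
MOV R3, 8 → R3=8
MOV R1, 12 → R1=12
MOV R2, 200 → R2=200
AND R3, 31 → R3=8&31=8
LOAD R5, [R2] → R5=M[200]=-6
OR R3, R5 → R3=8|(-6)=-6
ADD R2, 4 → R2=200+4=204
SUB R1, 1 → R1=12-1=11
CMP R1, 5  (cmp 11,5)
JGT loop: taken
AND R3, 31 → R3=(-6)&31=26
LOAD R5, [R2] → R5=M[204]=17
OR R3, R5 → R3=26|17=27
ADD R2, 4 → R2=204+4=208
SUB R1, 1 → R1=11-1=10
CMP R1, 5  (cmp 10,5)
JGT loop: taken
AND R3, 31 → R3=27&31=27
LOAD R5, [R2] → R5=M[208]=-4
OR R3, R5 → R3=27|(-4)=-1
ADD R2, 4 → R2=208+4=212
SUB R1, 1 → R1=10-1=9
CMP R1, 5  (cmp 9,5)
JGT loop: taken
AND R3, 31 → R3=(-1)&31=31
LOAD R5, [R2] → R5=M[212]=14
OR R3, R5 → R3=31|14=31
ADD R2, 4 → R2=212+4=216
SUB R1, 1 → R1=9-1=8
CMP R1, 5  (cmp 8,5)
JGT loop: taken
AND R3, 31 → R3=31&31=31
LOAD R5, [R2] → R5=M[216]=5
OR R3, R5 → R3=31|5=31
ADD R2, 4 → R2=216+4=220
SUB R1, 1 → R1=8-1=7
CMP R1, 5  (cmp 7,5)
JGT loop: taken
AND R3, 31 → R3=31&31=31
LOAD R5, [R2] → R5=M[220]=26
OR R3, R5 → R3=31|26=31
ADD R2, 4 → R2=220+4=224
SUB R1, 1 → R1=7-1=6
CMP R1, 5  (cmp 6,5)
JGT loop: taken
AND R3, 31 → R3=31&31=31
LOAD R5, [R2] → R5=M[224]=9
OR R3, R5 → R3=31|9=31
ADD R2, 4 → R2=224+4=228
SUB R1, 1 → R1=6-1=5
CMP R1, 5  (cmp 5,5)
JGT loop: not taken
SUB R3, R5 → R3=31-9=22
STORE R3, [220] → M[220]=22
halt.
Total executed instructions: 56.

56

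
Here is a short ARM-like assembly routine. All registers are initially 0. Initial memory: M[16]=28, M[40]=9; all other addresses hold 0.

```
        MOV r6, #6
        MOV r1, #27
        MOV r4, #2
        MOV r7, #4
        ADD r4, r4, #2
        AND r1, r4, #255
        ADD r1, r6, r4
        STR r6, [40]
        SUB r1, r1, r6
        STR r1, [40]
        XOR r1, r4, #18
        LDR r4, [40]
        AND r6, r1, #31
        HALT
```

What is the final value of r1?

22

r6=6
r1=27
r4=2
r7=4
r4=2+2=4
r1=4&255=4
r1=6+4=10
STR r6, [40] → M[40]=6
r1=10-6=4
STR r1, [40] → M[40]=4
r1=4^18=22
r4=M[40]=4
r6=22&31=22
halt.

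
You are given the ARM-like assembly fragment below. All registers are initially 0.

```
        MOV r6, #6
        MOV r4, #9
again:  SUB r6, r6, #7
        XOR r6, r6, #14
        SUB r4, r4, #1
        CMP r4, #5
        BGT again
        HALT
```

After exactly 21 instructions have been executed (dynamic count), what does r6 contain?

MOV r6, #6 → r6=6
MOV r4, #9 → r4=9
SUB r6, r6, #7 → r6=6-7=-1
XOR r6, r6, #14 → r6=(-1)^14=-15
SUB r4, r4, #1 → r4=9-1=8
CMP r4, #5  (cmp 8,5)
BGT again: taken
SUB r6, r6, #7 → r6=(-15)-7=-22
XOR r6, r6, #14 → r6=(-22)^14=-28
SUB r4, r4, #1 → r4=8-1=7
CMP r4, #5  (cmp 7,5)
BGT again: taken
SUB r6, r6, #7 → r6=(-28)-7=-35
XOR r6, r6, #14 → r6=(-35)^14=-45
SUB r4, r4, #1 → r4=7-1=6
CMP r4, #5  (cmp 6,5)
BGT again: taken
SUB r6, r6, #7 → r6=(-45)-7=-52
XOR r6, r6, #14 → r6=(-52)^14=-62
SUB r4, r4, #1 → r4=6-1=5
CMP r4, #5  (cmp 5,5)
After step 21: r6 = -62.

-62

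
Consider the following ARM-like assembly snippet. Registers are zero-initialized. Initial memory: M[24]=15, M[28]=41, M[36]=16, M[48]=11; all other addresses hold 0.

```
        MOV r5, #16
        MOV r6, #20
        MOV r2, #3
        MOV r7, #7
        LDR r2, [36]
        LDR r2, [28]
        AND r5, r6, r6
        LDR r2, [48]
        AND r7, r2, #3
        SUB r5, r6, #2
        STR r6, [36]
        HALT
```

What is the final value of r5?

18

r5=16
r6=20
r2=3
r7=7
r2=M[36]=16
r2=M[28]=41
r5=20&20=20
r2=M[48]=11
r7=11&3=3
r5=20-2=18
STR r6, [36] → M[36]=20
halt.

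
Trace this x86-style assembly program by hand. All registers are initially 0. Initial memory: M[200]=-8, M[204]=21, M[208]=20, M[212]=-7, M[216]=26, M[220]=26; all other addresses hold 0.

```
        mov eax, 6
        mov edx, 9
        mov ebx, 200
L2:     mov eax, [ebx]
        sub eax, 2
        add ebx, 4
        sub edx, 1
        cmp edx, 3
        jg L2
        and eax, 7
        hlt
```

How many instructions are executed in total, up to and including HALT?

41

eax=6
edx=9
ebx=200
eax=M[200]=-8
eax=(-8)-2=-10
ebx=200+4=204
edx=9-1=8
cmp edx, 3  (cmp 8,3)
jg L2: taken
eax=M[204]=21
eax=21-2=19
ebx=204+4=208
edx=8-1=7
cmp edx, 3  (cmp 7,3)
jg L2: taken
eax=M[208]=20
eax=20-2=18
ebx=208+4=212
edx=7-1=6
cmp edx, 3  (cmp 6,3)
jg L2: taken
eax=M[212]=-7
eax=(-7)-2=-9
ebx=212+4=216
edx=6-1=5
cmp edx, 3  (cmp 5,3)
jg L2: taken
eax=M[216]=26
eax=26-2=24
ebx=216+4=220
edx=5-1=4
cmp edx, 3  (cmp 4,3)
jg L2: taken
eax=M[220]=26
eax=26-2=24
ebx=220+4=224
edx=4-1=3
cmp edx, 3  (cmp 3,3)
jg L2: not taken
eax=24&7=0
halt.
Total executed instructions: 41.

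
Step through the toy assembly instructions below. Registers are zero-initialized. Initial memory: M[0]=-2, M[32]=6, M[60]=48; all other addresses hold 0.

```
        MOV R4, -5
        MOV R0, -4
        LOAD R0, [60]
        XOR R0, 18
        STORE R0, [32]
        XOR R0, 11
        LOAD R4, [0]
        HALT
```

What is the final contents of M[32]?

R4=-5
R0=-4
R0=M[60]=48
R0=48^18=34
STORE R0, [32] → M[32]=34
R0=34^11=41
R4=M[0]=-2
halt.

34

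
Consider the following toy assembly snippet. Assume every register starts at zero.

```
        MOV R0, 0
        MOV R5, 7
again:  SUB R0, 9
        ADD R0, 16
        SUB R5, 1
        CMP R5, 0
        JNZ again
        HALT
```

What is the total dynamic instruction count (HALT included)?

38

MOV R0, 0 → R0=0
MOV R5, 7 → R5=7
SUB R0, 9 → R0=0-9=-9
ADD R0, 16 → R0=(-9)+16=7
SUB R5, 1 → R5=7-1=6
CMP R5, 0  (cmp 6,0)
JNZ again: taken
SUB R0, 9 → R0=7-9=-2
ADD R0, 16 → R0=(-2)+16=14
SUB R5, 1 → R5=6-1=5
CMP R5, 0  (cmp 5,0)
JNZ again: taken
SUB R0, 9 → R0=14-9=5
ADD R0, 16 → R0=5+16=21
SUB R5, 1 → R5=5-1=4
CMP R5, 0  (cmp 4,0)
JNZ again: taken
SUB R0, 9 → R0=21-9=12
ADD R0, 16 → R0=12+16=28
SUB R5, 1 → R5=4-1=3
CMP R5, 0  (cmp 3,0)
JNZ again: taken
SUB R0, 9 → R0=28-9=19
ADD R0, 16 → R0=19+16=35
SUB R5, 1 → R5=3-1=2
CMP R5, 0  (cmp 2,0)
JNZ again: taken
SUB R0, 9 → R0=35-9=26
ADD R0, 16 → R0=26+16=42
SUB R5, 1 → R5=2-1=1
CMP R5, 0  (cmp 1,0)
JNZ again: taken
SUB R0, 9 → R0=42-9=33
ADD R0, 16 → R0=33+16=49
SUB R5, 1 → R5=1-1=0
CMP R5, 0  (cmp 0,0)
JNZ again: not taken
halt.
Total executed instructions: 38.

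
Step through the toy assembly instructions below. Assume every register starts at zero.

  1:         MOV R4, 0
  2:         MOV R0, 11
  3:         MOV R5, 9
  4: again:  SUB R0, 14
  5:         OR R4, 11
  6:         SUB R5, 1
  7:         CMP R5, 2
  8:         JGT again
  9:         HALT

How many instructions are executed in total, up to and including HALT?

R4=0
R0=11
R5=9
R0=11-14=-3
R4=0|11=11
R5=9-1=8
CMP R5, 2  (cmp 8,2)
JGT again: taken
R0=(-3)-14=-17
R4=11|11=11
R5=8-1=7
CMP R5, 2  (cmp 7,2)
JGT again: taken
R0=(-17)-14=-31
R4=11|11=11
R5=7-1=6
CMP R5, 2  (cmp 6,2)
JGT again: taken
R0=(-31)-14=-45
R4=11|11=11
R5=6-1=5
CMP R5, 2  (cmp 5,2)
JGT again: taken
R0=(-45)-14=-59
R4=11|11=11
R5=5-1=4
CMP R5, 2  (cmp 4,2)
JGT again: taken
R0=(-59)-14=-73
R4=11|11=11
R5=4-1=3
CMP R5, 2  (cmp 3,2)
JGT again: taken
R0=(-73)-14=-87
R4=11|11=11
R5=3-1=2
CMP R5, 2  (cmp 2,2)
JGT again: not taken
halt.
Total executed instructions: 39.

39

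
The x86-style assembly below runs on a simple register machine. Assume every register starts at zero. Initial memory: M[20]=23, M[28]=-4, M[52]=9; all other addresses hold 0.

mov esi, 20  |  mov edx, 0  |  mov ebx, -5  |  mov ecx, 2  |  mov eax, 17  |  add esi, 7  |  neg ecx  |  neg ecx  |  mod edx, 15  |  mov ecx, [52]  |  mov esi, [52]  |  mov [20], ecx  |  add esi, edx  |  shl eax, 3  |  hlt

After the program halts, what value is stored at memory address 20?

9

mov esi, 20 → esi=20
mov edx, 0 → edx=0
mov ebx, -5 → ebx=-5
mov ecx, 2 → ecx=2
mov eax, 17 → eax=17
add esi, 7 → esi=20+7=27
neg ecx → ecx=-(2)=-2
neg ecx → ecx=-(-2)=2
mod edx, 15 → edx=0%15=0
mov ecx, [52] → ecx=M[52]=9
mov esi, [52] → esi=M[52]=9
mov [20], ecx → M[20]=9
add esi, edx → esi=9+0=9
shl eax, 3 → eax=17<<3=136
halt.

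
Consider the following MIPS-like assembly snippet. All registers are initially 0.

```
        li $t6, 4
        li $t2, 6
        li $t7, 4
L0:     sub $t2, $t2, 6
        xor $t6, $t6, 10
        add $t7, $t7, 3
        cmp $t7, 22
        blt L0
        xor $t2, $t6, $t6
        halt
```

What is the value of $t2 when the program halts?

after li $t6, 4: $t6=4
after li $t2, 6: $t2=6
after li $t7, 4: $t7=4
after sub $t2, $t2, 6: $t2=6-6=0
after xor $t6, $t6, 10: $t6=4^10=14
after add $t7, $t7, 3: $t7=4+3=7
cmp $t7, 22  (cmp 7,22)
blt L0: taken
after sub $t2, $t2, 6: $t2=0-6=-6
after xor $t6, $t6, 10: $t6=14^10=4
after add $t7, $t7, 3: $t7=7+3=10
cmp $t7, 22  (cmp 10,22)
blt L0: taken
after sub $t2, $t2, 6: $t2=(-6)-6=-12
after xor $t6, $t6, 10: $t6=4^10=14
after add $t7, $t7, 3: $t7=10+3=13
cmp $t7, 22  (cmp 13,22)
blt L0: taken
after sub $t2, $t2, 6: $t2=(-12)-6=-18
after xor $t6, $t6, 10: $t6=14^10=4
after add $t7, $t7, 3: $t7=13+3=16
cmp $t7, 22  (cmp 16,22)
blt L0: taken
after sub $t2, $t2, 6: $t2=(-18)-6=-24
after xor $t6, $t6, 10: $t6=4^10=14
after add $t7, $t7, 3: $t7=16+3=19
cmp $t7, 22  (cmp 19,22)
blt L0: taken
after sub $t2, $t2, 6: $t2=(-24)-6=-30
after xor $t6, $t6, 10: $t6=14^10=4
after add $t7, $t7, 3: $t7=19+3=22
cmp $t7, 22  (cmp 22,22)
blt L0: not taken
after xor $t2, $t6, $t6: $t2=4^4=0
halt.

0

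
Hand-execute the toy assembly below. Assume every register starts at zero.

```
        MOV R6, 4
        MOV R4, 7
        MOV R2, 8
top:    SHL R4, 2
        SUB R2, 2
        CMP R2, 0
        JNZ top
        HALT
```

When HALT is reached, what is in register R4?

after MOV R6, 4: R6=4
after MOV R4, 7: R4=7
after MOV R2, 8: R2=8
after SHL R4, 2: R4=7<<2=28
after SUB R2, 2: R2=8-2=6
CMP R2, 0  (cmp 6,0)
JNZ top: taken
after SHL R4, 2: R4=28<<2=112
after SUB R2, 2: R2=6-2=4
CMP R2, 0  (cmp 4,0)
JNZ top: taken
after SHL R4, 2: R4=112<<2=448
after SUB R2, 2: R2=4-2=2
CMP R2, 0  (cmp 2,0)
JNZ top: taken
after SHL R4, 2: R4=448<<2=1792
after SUB R2, 2: R2=2-2=0
CMP R2, 0  (cmp 0,0)
JNZ top: not taken
halt.

1792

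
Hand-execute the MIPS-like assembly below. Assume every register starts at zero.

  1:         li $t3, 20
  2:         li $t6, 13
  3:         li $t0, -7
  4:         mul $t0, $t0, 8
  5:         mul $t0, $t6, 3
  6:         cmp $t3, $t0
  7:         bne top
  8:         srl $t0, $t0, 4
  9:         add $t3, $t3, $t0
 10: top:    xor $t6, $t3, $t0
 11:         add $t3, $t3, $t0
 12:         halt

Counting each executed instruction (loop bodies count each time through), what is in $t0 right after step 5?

after li $t3, 20: $t3=20
after li $t6, 13: $t6=13
after li $t0, -7: $t0=-7
after mul $t0, $t0, 8: $t0=(-7)*8=-56
after mul $t0, $t6, 3: $t0=13*3=39
After step 5: $t0 = 39.

39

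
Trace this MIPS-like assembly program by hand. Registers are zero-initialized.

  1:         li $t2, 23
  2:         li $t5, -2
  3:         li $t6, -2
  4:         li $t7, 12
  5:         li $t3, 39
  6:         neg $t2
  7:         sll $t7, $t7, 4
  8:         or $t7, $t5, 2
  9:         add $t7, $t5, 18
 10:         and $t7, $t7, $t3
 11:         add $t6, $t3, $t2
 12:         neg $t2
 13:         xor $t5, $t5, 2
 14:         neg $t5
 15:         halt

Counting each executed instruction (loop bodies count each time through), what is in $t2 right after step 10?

$t2=23
$t5=-2
$t6=-2
$t7=12
$t3=39
$t2=-(23)=-23
$t7=12<<4=192
$t7=(-2)|2=-2
$t7=(-2)+18=16
$t7=16&39=0
After step 10: $t2 = -23.

-23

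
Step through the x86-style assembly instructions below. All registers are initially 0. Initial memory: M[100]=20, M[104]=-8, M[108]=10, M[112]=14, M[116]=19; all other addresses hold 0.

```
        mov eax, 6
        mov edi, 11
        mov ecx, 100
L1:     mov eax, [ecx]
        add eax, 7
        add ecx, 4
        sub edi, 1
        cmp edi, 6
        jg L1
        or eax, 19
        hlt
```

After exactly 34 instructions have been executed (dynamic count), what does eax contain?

after mov eax, 6: eax=6
after mov edi, 11: edi=11
after mov ecx, 100: ecx=100
after mov eax, [ecx]: eax=M[100]=20
after add eax, 7: eax=20+7=27
after add ecx, 4: ecx=100+4=104
after sub edi, 1: edi=11-1=10
cmp edi, 6  (cmp 10,6)
jg L1: taken
after mov eax, [ecx]: eax=M[104]=-8
after add eax, 7: eax=(-8)+7=-1
after add ecx, 4: ecx=104+4=108
after sub edi, 1: edi=10-1=9
cmp edi, 6  (cmp 9,6)
jg L1: taken
after mov eax, [ecx]: eax=M[108]=10
after add eax, 7: eax=10+7=17
after add ecx, 4: ecx=108+4=112
after sub edi, 1: edi=9-1=8
cmp edi, 6  (cmp 8,6)
jg L1: taken
after mov eax, [ecx]: eax=M[112]=14
after add eax, 7: eax=14+7=21
after add ecx, 4: ecx=112+4=116
after sub edi, 1: edi=8-1=7
cmp edi, 6  (cmp 7,6)
jg L1: taken
after mov eax, [ecx]: eax=M[116]=19
after add eax, 7: eax=19+7=26
after add ecx, 4: ecx=116+4=120
after sub edi, 1: edi=7-1=6
cmp edi, 6  (cmp 6,6)
jg L1: not taken
after or eax, 19: eax=26|19=27
After step 34: eax = 27.

27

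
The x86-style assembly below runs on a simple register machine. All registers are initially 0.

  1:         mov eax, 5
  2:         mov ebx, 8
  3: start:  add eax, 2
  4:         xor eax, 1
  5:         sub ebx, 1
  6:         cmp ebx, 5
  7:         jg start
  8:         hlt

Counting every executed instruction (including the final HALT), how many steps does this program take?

18

mov eax, 5 → eax=5
mov ebx, 8 → ebx=8
add eax, 2 → eax=5+2=7
xor eax, 1 → eax=7^1=6
sub ebx, 1 → ebx=8-1=7
cmp ebx, 5  (cmp 7,5)
jg start: taken
add eax, 2 → eax=6+2=8
xor eax, 1 → eax=8^1=9
sub ebx, 1 → ebx=7-1=6
cmp ebx, 5  (cmp 6,5)
jg start: taken
add eax, 2 → eax=9+2=11
xor eax, 1 → eax=11^1=10
sub ebx, 1 → ebx=6-1=5
cmp ebx, 5  (cmp 5,5)
jg start: not taken
halt.
Total executed instructions: 18.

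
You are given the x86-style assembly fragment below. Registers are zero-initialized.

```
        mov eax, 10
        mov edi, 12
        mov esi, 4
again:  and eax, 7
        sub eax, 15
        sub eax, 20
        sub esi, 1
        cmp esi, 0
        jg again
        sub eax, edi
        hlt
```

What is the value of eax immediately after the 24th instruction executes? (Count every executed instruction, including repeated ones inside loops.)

after mov eax, 10: eax=10
after mov edi, 12: edi=12
after mov esi, 4: esi=4
after and eax, 7: eax=10&7=2
after sub eax, 15: eax=2-15=-13
after sub eax, 20: eax=(-13)-20=-33
after sub esi, 1: esi=4-1=3
cmp esi, 0  (cmp 3,0)
jg again: taken
after and eax, 7: eax=(-33)&7=7
after sub eax, 15: eax=7-15=-8
after sub eax, 20: eax=(-8)-20=-28
after sub esi, 1: esi=3-1=2
cmp esi, 0  (cmp 2,0)
jg again: taken
after and eax, 7: eax=(-28)&7=4
after sub eax, 15: eax=4-15=-11
after sub eax, 20: eax=(-11)-20=-31
after sub esi, 1: esi=2-1=1
cmp esi, 0  (cmp 1,0)
jg again: taken
after and eax, 7: eax=(-31)&7=1
after sub eax, 15: eax=1-15=-14
after sub eax, 20: eax=(-14)-20=-34
After step 24: eax = -34.

-34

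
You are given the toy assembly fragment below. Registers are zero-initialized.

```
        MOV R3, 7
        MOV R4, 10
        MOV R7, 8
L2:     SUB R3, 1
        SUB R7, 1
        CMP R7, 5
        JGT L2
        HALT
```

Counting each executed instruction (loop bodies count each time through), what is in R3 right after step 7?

R3=7
R4=10
R7=8
R3=7-1=6
R7=8-1=7
CMP R7, 5  (cmp 7,5)
JGT L2: taken
After step 7: R3 = 6.

6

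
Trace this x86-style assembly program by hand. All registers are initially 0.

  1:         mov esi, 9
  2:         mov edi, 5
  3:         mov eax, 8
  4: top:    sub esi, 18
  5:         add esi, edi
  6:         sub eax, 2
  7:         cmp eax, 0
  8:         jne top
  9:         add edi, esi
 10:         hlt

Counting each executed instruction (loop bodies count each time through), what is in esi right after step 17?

-30

mov esi, 9 → esi=9
mov edi, 5 → edi=5
mov eax, 8 → eax=8
sub esi, 18 → esi=9-18=-9
add esi, edi → esi=(-9)+5=-4
sub eax, 2 → eax=8-2=6
cmp eax, 0  (cmp 6,0)
jne top: taken
sub esi, 18 → esi=(-4)-18=-22
add esi, edi → esi=(-22)+5=-17
sub eax, 2 → eax=6-2=4
cmp eax, 0  (cmp 4,0)
jne top: taken
sub esi, 18 → esi=(-17)-18=-35
add esi, edi → esi=(-35)+5=-30
sub eax, 2 → eax=4-2=2
cmp eax, 0  (cmp 2,0)
After step 17: esi = -30.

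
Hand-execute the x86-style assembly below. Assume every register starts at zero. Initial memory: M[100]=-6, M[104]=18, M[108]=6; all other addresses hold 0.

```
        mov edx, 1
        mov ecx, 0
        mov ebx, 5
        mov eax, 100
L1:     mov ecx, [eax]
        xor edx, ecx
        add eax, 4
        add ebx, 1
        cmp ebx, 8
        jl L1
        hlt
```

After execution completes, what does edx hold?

-17

mov edx, 1 → edx=1
mov ecx, 0 → ecx=0
mov ebx, 5 → ebx=5
mov eax, 100 → eax=100
mov ecx, [eax] → ecx=M[100]=-6
xor edx, ecx → edx=1^(-6)=-5
add eax, 4 → eax=100+4=104
add ebx, 1 → ebx=5+1=6
cmp ebx, 8  (cmp 6,8)
jl L1: taken
mov ecx, [eax] → ecx=M[104]=18
xor edx, ecx → edx=(-5)^18=-23
add eax, 4 → eax=104+4=108
add ebx, 1 → ebx=6+1=7
cmp ebx, 8  (cmp 7,8)
jl L1: taken
mov ecx, [eax] → ecx=M[108]=6
xor edx, ecx → edx=(-23)^6=-17
add eax, 4 → eax=108+4=112
add ebx, 1 → ebx=7+1=8
cmp ebx, 8  (cmp 8,8)
jl L1: not taken
halt.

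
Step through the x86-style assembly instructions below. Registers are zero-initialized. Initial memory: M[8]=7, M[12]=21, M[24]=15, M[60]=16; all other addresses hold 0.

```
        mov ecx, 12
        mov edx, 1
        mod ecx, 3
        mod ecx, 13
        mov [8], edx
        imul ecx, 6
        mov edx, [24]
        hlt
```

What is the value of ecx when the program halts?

0

after mov ecx, 12: ecx=12
after mov edx, 1: edx=1
after mod ecx, 3: ecx=12%3=0
after mod ecx, 13: ecx=0%13=0
mov [8], edx → M[8]=1
after imul ecx, 6: ecx=0*6=0
after mov edx, [24]: edx=M[24]=15
halt.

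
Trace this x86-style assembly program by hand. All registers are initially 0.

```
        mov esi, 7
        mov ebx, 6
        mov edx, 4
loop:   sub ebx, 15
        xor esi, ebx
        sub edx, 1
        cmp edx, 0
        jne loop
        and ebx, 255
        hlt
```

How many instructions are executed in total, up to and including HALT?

25

esi=7
ebx=6
edx=4
ebx=6-15=-9
esi=7^(-9)=-16
edx=4-1=3
cmp edx, 0  (cmp 3,0)
jne loop: taken
ebx=(-9)-15=-24
esi=(-16)^(-24)=24
edx=3-1=2
cmp edx, 0  (cmp 2,0)
jne loop: taken
ebx=(-24)-15=-39
esi=24^(-39)=-63
edx=2-1=1
cmp edx, 0  (cmp 1,0)
jne loop: taken
ebx=(-39)-15=-54
esi=(-63)^(-54)=11
edx=1-1=0
cmp edx, 0  (cmp 0,0)
jne loop: not taken
ebx=(-54)&255=202
halt.
Total executed instructions: 25.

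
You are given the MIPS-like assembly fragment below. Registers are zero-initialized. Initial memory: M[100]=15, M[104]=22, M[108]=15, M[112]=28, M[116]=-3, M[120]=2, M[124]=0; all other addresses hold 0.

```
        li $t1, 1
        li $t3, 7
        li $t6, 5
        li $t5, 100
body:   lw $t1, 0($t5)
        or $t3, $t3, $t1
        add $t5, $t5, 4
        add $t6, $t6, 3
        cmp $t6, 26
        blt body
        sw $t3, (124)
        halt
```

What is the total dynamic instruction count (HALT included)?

li $t1, 1 → $t1=1
li $t3, 7 → $t3=7
li $t6, 5 → $t6=5
li $t5, 100 → $t5=100
lw $t1, 0($t5) → $t1=M[100]=15
or $t3, $t3, $t1 → $t3=7|15=15
add $t5, $t5, 4 → $t5=100+4=104
add $t6, $t6, 3 → $t6=5+3=8
cmp $t6, 26  (cmp 8,26)
blt body: taken
lw $t1, 0($t5) → $t1=M[104]=22
or $t3, $t3, $t1 → $t3=15|22=31
add $t5, $t5, 4 → $t5=104+4=108
add $t6, $t6, 3 → $t6=8+3=11
cmp $t6, 26  (cmp 11,26)
blt body: taken
lw $t1, 0($t5) → $t1=M[108]=15
or $t3, $t3, $t1 → $t3=31|15=31
add $t5, $t5, 4 → $t5=108+4=112
add $t6, $t6, 3 → $t6=11+3=14
cmp $t6, 26  (cmp 14,26)
blt body: taken
lw $t1, 0($t5) → $t1=M[112]=28
or $t3, $t3, $t1 → $t3=31|28=31
add $t5, $t5, 4 → $t5=112+4=116
add $t6, $t6, 3 → $t6=14+3=17
cmp $t6, 26  (cmp 17,26)
blt body: taken
lw $t1, 0($t5) → $t1=M[116]=-3
or $t3, $t3, $t1 → $t3=31|(-3)=-1
add $t5, $t5, 4 → $t5=116+4=120
add $t6, $t6, 3 → $t6=17+3=20
cmp $t6, 26  (cmp 20,26)
blt body: taken
lw $t1, 0($t5) → $t1=M[120]=2
or $t3, $t3, $t1 → $t3=(-1)|2=-1
add $t5, $t5, 4 → $t5=120+4=124
add $t6, $t6, 3 → $t6=20+3=23
cmp $t6, 26  (cmp 23,26)
blt body: taken
lw $t1, 0($t5) → $t1=M[124]=0
or $t3, $t3, $t1 → $t3=(-1)|0=-1
add $t5, $t5, 4 → $t5=124+4=128
add $t6, $t6, 3 → $t6=23+3=26
cmp $t6, 26  (cmp 26,26)
blt body: not taken
sw $t3, (124) → M[124]=-1
halt.
Total executed instructions: 48.

48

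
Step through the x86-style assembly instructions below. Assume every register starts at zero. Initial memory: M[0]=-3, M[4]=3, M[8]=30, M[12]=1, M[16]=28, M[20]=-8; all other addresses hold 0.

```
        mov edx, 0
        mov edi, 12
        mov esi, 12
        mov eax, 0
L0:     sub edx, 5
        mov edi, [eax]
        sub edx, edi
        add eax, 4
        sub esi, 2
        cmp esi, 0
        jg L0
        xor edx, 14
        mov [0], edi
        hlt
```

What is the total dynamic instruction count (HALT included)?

49

mov edx, 0 → edx=0
mov edi, 12 → edi=12
mov esi, 12 → esi=12
mov eax, 0 → eax=0
sub edx, 5 → edx=0-5=-5
mov edi, [eax] → edi=M[0]=-3
sub edx, edi → edx=(-5)-(-3)=-2
add eax, 4 → eax=0+4=4
sub esi, 2 → esi=12-2=10
cmp esi, 0  (cmp 10,0)
jg L0: taken
sub edx, 5 → edx=(-2)-5=-7
mov edi, [eax] → edi=M[4]=3
sub edx, edi → edx=(-7)-3=-10
add eax, 4 → eax=4+4=8
sub esi, 2 → esi=10-2=8
cmp esi, 0  (cmp 8,0)
jg L0: taken
sub edx, 5 → edx=(-10)-5=-15
mov edi, [eax] → edi=M[8]=30
sub edx, edi → edx=(-15)-30=-45
add eax, 4 → eax=8+4=12
sub esi, 2 → esi=8-2=6
cmp esi, 0  (cmp 6,0)
jg L0: taken
sub edx, 5 → edx=(-45)-5=-50
mov edi, [eax] → edi=M[12]=1
sub edx, edi → edx=(-50)-1=-51
add eax, 4 → eax=12+4=16
sub esi, 2 → esi=6-2=4
cmp esi, 0  (cmp 4,0)
jg L0: taken
sub edx, 5 → edx=(-51)-5=-56
mov edi, [eax] → edi=M[16]=28
sub edx, edi → edx=(-56)-28=-84
add eax, 4 → eax=16+4=20
sub esi, 2 → esi=4-2=2
cmp esi, 0  (cmp 2,0)
jg L0: taken
sub edx, 5 → edx=(-84)-5=-89
mov edi, [eax] → edi=M[20]=-8
sub edx, edi → edx=(-89)-(-8)=-81
add eax, 4 → eax=20+4=24
sub esi, 2 → esi=2-2=0
cmp esi, 0  (cmp 0,0)
jg L0: not taken
xor edx, 14 → edx=(-81)^14=-95
mov [0], edi → M[0]=-8
halt.
Total executed instructions: 49.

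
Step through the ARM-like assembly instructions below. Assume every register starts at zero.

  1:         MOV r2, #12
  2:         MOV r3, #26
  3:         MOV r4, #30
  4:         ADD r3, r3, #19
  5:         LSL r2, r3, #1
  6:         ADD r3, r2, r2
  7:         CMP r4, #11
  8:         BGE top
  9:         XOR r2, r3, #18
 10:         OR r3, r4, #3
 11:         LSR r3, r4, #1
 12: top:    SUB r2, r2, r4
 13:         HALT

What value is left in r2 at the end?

r2=12
r3=26
r4=30
r3=26+19=45
r2=45<<1=90
r3=90+90=180
CMP r4, #11  (cmp 30,11)
BGE top: taken
r2=90-30=60
halt.

60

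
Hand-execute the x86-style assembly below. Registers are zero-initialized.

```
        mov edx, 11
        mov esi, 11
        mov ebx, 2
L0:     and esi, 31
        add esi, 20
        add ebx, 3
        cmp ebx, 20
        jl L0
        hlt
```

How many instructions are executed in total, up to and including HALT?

34

after mov edx, 11: edx=11
after mov esi, 11: esi=11
after mov ebx, 2: ebx=2
after and esi, 31: esi=11&31=11
after add esi, 20: esi=11+20=31
after add ebx, 3: ebx=2+3=5
cmp ebx, 20  (cmp 5,20)
jl L0: taken
after and esi, 31: esi=31&31=31
after add esi, 20: esi=31+20=51
after add ebx, 3: ebx=5+3=8
cmp ebx, 20  (cmp 8,20)
jl L0: taken
after and esi, 31: esi=51&31=19
after add esi, 20: esi=19+20=39
after add ebx, 3: ebx=8+3=11
cmp ebx, 20  (cmp 11,20)
jl L0: taken
after and esi, 31: esi=39&31=7
after add esi, 20: esi=7+20=27
after add ebx, 3: ebx=11+3=14
cmp ebx, 20  (cmp 14,20)
jl L0: taken
after and esi, 31: esi=27&31=27
after add esi, 20: esi=27+20=47
after add ebx, 3: ebx=14+3=17
cmp ebx, 20  (cmp 17,20)
jl L0: taken
after and esi, 31: esi=47&31=15
after add esi, 20: esi=15+20=35
after add ebx, 3: ebx=17+3=20
cmp ebx, 20  (cmp 20,20)
jl L0: not taken
halt.
Total executed instructions: 34.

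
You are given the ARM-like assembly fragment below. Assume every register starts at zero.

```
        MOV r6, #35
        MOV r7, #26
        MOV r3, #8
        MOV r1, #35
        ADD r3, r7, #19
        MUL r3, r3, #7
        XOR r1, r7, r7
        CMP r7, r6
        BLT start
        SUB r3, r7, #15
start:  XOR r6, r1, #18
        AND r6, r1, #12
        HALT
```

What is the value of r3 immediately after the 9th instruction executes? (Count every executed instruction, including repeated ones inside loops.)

315

r6=35
r7=26
r3=8
r1=35
r3=26+19=45
r3=45*7=315
r1=26^26=0
CMP r7, r6  (cmp 26,35)
BLT start: taken
After step 9: r3 = 315.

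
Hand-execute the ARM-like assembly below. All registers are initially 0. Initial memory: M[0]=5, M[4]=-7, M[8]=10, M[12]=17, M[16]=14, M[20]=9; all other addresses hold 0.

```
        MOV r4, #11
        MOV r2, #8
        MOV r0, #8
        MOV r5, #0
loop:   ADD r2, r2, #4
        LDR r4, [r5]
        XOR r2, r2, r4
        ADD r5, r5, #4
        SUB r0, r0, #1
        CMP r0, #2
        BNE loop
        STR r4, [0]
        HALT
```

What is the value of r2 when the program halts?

MOV r4, #11 → r4=11
MOV r2, #8 → r2=8
MOV r0, #8 → r0=8
MOV r5, #0 → r5=0
ADD r2, r2, #4 → r2=8+4=12
LDR r4, [r5] → r4=M[0]=5
XOR r2, r2, r4 → r2=12^5=9
ADD r5, r5, #4 → r5=0+4=4
SUB r0, r0, #1 → r0=8-1=7
CMP r0, #2  (cmp 7,2)
BNE loop: taken
ADD r2, r2, #4 → r2=9+4=13
LDR r4, [r5] → r4=M[4]=-7
XOR r2, r2, r4 → r2=13^(-7)=-12
ADD r5, r5, #4 → r5=4+4=8
SUB r0, r0, #1 → r0=7-1=6
CMP r0, #2  (cmp 6,2)
BNE loop: taken
ADD r2, r2, #4 → r2=(-12)+4=-8
LDR r4, [r5] → r4=M[8]=10
XOR r2, r2, r4 → r2=(-8)^10=-14
ADD r5, r5, #4 → r5=8+4=12
SUB r0, r0, #1 → r0=6-1=5
CMP r0, #2  (cmp 5,2)
BNE loop: taken
ADD r2, r2, #4 → r2=(-14)+4=-10
LDR r4, [r5] → r4=M[12]=17
XOR r2, r2, r4 → r2=(-10)^17=-25
ADD r5, r5, #4 → r5=12+4=16
SUB r0, r0, #1 → r0=5-1=4
CMP r0, #2  (cmp 4,2)
BNE loop: taken
ADD r2, r2, #4 → r2=(-25)+4=-21
LDR r4, [r5] → r4=M[16]=14
XOR r2, r2, r4 → r2=(-21)^14=-27
ADD r5, r5, #4 → r5=16+4=20
SUB r0, r0, #1 → r0=4-1=3
CMP r0, #2  (cmp 3,2)
BNE loop: taken
ADD r2, r2, #4 → r2=(-27)+4=-23
LDR r4, [r5] → r4=M[20]=9
XOR r2, r2, r4 → r2=(-23)^9=-32
ADD r5, r5, #4 → r5=20+4=24
SUB r0, r0, #1 → r0=3-1=2
CMP r0, #2  (cmp 2,2)
BNE loop: not taken
STR r4, [0] → M[0]=9
halt.

-32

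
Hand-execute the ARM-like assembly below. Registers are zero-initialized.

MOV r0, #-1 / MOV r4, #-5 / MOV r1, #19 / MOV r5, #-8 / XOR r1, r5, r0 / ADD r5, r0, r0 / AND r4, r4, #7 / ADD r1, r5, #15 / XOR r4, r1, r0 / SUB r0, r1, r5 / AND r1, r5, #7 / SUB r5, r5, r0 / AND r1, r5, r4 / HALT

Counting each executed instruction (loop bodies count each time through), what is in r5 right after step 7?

-2

r0=-1
r4=-5
r1=19
r5=-8
r1=(-8)^(-1)=7
r5=(-1)+(-1)=-2
r4=(-5)&7=3
After step 7: r5 = -2.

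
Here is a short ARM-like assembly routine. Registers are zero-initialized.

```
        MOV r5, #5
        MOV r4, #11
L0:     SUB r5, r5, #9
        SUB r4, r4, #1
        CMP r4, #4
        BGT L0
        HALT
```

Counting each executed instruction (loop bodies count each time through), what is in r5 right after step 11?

MOV r5, #5 → r5=5
MOV r4, #11 → r4=11
SUB r5, r5, #9 → r5=5-9=-4
SUB r4, r4, #1 → r4=11-1=10
CMP r4, #4  (cmp 10,4)
BGT L0: taken
SUB r5, r5, #9 → r5=(-4)-9=-13
SUB r4, r4, #1 → r4=10-1=9
CMP r4, #4  (cmp 9,4)
BGT L0: taken
SUB r5, r5, #9 → r5=(-13)-9=-22
After step 11: r5 = -22.

-22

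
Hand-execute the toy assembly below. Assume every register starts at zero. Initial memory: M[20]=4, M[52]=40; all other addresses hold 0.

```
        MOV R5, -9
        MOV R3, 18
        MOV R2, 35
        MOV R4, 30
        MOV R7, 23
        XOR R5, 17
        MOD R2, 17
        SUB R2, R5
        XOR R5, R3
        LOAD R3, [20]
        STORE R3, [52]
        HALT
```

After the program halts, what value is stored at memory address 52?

4

R5=-9
R3=18
R2=35
R4=30
R7=23
R5=(-9)^17=-26
R2=35%17=1
R2=1-(-26)=27
R5=(-26)^18=-12
R3=M[20]=4
STORE R3, [52] → M[52]=4
halt.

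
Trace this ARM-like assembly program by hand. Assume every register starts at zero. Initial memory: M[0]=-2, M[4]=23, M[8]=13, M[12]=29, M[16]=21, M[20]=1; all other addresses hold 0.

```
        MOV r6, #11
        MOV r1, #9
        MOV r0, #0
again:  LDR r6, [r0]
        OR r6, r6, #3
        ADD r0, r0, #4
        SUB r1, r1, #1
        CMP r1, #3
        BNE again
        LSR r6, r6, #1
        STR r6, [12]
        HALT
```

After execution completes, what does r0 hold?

r6=11
r1=9
r0=0
r6=M[0]=-2
r6=(-2)|3=-1
r0=0+4=4
r1=9-1=8
CMP r1, #3  (cmp 8,3)
BNE again: taken
r6=M[4]=23
r6=23|3=23
r0=4+4=8
r1=8-1=7
CMP r1, #3  (cmp 7,3)
BNE again: taken
r6=M[8]=13
r6=13|3=15
r0=8+4=12
r1=7-1=6
CMP r1, #3  (cmp 6,3)
BNE again: taken
r6=M[12]=29
r6=29|3=31
r0=12+4=16
r1=6-1=5
CMP r1, #3  (cmp 5,3)
BNE again: taken
r6=M[16]=21
r6=21|3=23
r0=16+4=20
r1=5-1=4
CMP r1, #3  (cmp 4,3)
BNE again: taken
r6=M[20]=1
r6=1|3=3
r0=20+4=24
r1=4-1=3
CMP r1, #3  (cmp 3,3)
BNE again: not taken
r6=3>>1=1
STR r6, [12] → M[12]=1
halt.

24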